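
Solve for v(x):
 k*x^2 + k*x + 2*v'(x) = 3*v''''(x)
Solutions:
 v(x) = C1 + C4*exp(2^(1/3)*3^(2/3)*x/3) - k*x^3/6 - k*x^2/4 + (C2*sin(2^(1/3)*3^(1/6)*x/2) + C3*cos(2^(1/3)*3^(1/6)*x/2))*exp(-2^(1/3)*3^(2/3)*x/6)


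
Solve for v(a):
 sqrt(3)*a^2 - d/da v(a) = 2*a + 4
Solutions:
 v(a) = C1 + sqrt(3)*a^3/3 - a^2 - 4*a


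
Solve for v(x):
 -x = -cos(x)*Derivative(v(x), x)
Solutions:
 v(x) = C1 + Integral(x/cos(x), x)


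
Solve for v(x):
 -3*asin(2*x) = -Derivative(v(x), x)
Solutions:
 v(x) = C1 + 3*x*asin(2*x) + 3*sqrt(1 - 4*x^2)/2


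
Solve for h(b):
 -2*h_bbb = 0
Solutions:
 h(b) = C1 + C2*b + C3*b^2


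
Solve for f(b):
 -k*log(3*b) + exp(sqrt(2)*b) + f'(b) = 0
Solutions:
 f(b) = C1 + b*k*log(b) + b*k*(-1 + log(3)) - sqrt(2)*exp(sqrt(2)*b)/2


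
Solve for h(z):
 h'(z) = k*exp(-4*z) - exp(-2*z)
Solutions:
 h(z) = C1 - k*exp(-4*z)/4 + exp(-2*z)/2


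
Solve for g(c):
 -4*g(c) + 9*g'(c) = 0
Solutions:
 g(c) = C1*exp(4*c/9)


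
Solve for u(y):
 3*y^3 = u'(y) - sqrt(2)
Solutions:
 u(y) = C1 + 3*y^4/4 + sqrt(2)*y


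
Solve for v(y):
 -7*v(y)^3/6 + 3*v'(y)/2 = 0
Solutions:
 v(y) = -3*sqrt(2)*sqrt(-1/(C1 + 7*y))/2
 v(y) = 3*sqrt(2)*sqrt(-1/(C1 + 7*y))/2


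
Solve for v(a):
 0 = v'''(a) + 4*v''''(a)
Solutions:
 v(a) = C1 + C2*a + C3*a^2 + C4*exp(-a/4)


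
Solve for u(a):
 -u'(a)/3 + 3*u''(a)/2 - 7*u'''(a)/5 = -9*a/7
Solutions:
 u(a) = C1 + C2*exp(a*(45 - sqrt(345))/84) + C3*exp(a*(sqrt(345) + 45)/84) + 27*a^2/14 + 243*a/14


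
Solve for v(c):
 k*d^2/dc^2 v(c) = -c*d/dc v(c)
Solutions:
 v(c) = C1 + C2*sqrt(k)*erf(sqrt(2)*c*sqrt(1/k)/2)


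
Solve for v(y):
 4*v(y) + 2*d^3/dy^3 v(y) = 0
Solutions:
 v(y) = C3*exp(-2^(1/3)*y) + (C1*sin(2^(1/3)*sqrt(3)*y/2) + C2*cos(2^(1/3)*sqrt(3)*y/2))*exp(2^(1/3)*y/2)


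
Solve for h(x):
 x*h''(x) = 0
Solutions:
 h(x) = C1 + C2*x


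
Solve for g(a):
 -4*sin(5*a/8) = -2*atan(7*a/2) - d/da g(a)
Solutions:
 g(a) = C1 - 2*a*atan(7*a/2) + 2*log(49*a^2 + 4)/7 - 32*cos(5*a/8)/5


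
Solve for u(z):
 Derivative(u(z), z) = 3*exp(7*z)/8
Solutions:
 u(z) = C1 + 3*exp(7*z)/56


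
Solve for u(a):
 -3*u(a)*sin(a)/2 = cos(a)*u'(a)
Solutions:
 u(a) = C1*cos(a)^(3/2)


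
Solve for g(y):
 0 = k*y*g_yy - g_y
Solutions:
 g(y) = C1 + y^(((re(k) + 1)*re(k) + im(k)^2)/(re(k)^2 + im(k)^2))*(C2*sin(log(y)*Abs(im(k))/(re(k)^2 + im(k)^2)) + C3*cos(log(y)*im(k)/(re(k)^2 + im(k)^2)))


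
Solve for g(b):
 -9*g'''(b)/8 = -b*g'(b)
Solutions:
 g(b) = C1 + Integral(C2*airyai(2*3^(1/3)*b/3) + C3*airybi(2*3^(1/3)*b/3), b)


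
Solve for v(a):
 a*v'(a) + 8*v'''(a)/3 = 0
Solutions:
 v(a) = C1 + Integral(C2*airyai(-3^(1/3)*a/2) + C3*airybi(-3^(1/3)*a/2), a)


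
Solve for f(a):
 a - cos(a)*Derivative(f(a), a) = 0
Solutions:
 f(a) = C1 + Integral(a/cos(a), a)


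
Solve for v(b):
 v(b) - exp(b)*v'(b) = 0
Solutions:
 v(b) = C1*exp(-exp(-b))


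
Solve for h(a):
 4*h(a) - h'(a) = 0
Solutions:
 h(a) = C1*exp(4*a)


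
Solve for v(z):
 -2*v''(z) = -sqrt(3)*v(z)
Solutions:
 v(z) = C1*exp(-sqrt(2)*3^(1/4)*z/2) + C2*exp(sqrt(2)*3^(1/4)*z/2)


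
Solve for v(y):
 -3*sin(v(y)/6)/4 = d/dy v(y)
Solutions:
 3*y/4 + 3*log(cos(v(y)/6) - 1) - 3*log(cos(v(y)/6) + 1) = C1


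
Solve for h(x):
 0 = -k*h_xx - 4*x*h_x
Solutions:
 h(x) = C1 + C2*sqrt(k)*erf(sqrt(2)*x*sqrt(1/k))


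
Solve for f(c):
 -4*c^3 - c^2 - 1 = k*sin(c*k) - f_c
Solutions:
 f(c) = C1 + c^4 + c^3/3 + c - cos(c*k)


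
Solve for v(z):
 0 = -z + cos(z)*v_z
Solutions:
 v(z) = C1 + Integral(z/cos(z), z)


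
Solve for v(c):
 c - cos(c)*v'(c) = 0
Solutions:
 v(c) = C1 + Integral(c/cos(c), c)


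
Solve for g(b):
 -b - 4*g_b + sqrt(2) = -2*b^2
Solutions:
 g(b) = C1 + b^3/6 - b^2/8 + sqrt(2)*b/4


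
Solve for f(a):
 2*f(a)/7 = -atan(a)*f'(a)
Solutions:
 f(a) = C1*exp(-2*Integral(1/atan(a), a)/7)


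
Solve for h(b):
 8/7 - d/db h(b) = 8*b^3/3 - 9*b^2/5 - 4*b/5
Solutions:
 h(b) = C1 - 2*b^4/3 + 3*b^3/5 + 2*b^2/5 + 8*b/7


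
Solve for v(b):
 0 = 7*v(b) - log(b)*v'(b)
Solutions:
 v(b) = C1*exp(7*li(b))


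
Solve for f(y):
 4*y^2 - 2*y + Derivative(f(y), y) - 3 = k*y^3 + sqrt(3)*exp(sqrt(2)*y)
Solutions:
 f(y) = C1 + k*y^4/4 - 4*y^3/3 + y^2 + 3*y + sqrt(6)*exp(sqrt(2)*y)/2


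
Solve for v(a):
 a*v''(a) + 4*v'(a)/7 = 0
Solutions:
 v(a) = C1 + C2*a^(3/7)


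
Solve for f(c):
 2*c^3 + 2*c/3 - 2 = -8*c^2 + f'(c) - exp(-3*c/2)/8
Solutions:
 f(c) = C1 + c^4/2 + 8*c^3/3 + c^2/3 - 2*c - exp(-3*c/2)/12


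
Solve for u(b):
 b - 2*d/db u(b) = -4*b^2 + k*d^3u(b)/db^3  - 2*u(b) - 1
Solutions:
 u(b) = C1*exp(b*(3^(1/3)*(sqrt(3)*sqrt((27 + 8/k)/k^2) - 9/k)^(1/3)/6 - 3^(5/6)*I*(sqrt(3)*sqrt((27 + 8/k)/k^2) - 9/k)^(1/3)/6 + 4/(k*(-3^(1/3) + 3^(5/6)*I)*(sqrt(3)*sqrt((27 + 8/k)/k^2) - 9/k)^(1/3)))) + C2*exp(b*(3^(1/3)*(sqrt(3)*sqrt((27 + 8/k)/k^2) - 9/k)^(1/3)/6 + 3^(5/6)*I*(sqrt(3)*sqrt((27 + 8/k)/k^2) - 9/k)^(1/3)/6 - 4/(k*(3^(1/3) + 3^(5/6)*I)*(sqrt(3)*sqrt((27 + 8/k)/k^2) - 9/k)^(1/3)))) + C3*exp(3^(1/3)*b*(-(sqrt(3)*sqrt((27 + 8/k)/k^2) - 9/k)^(1/3) + 2*3^(1/3)/(k*(sqrt(3)*sqrt((27 + 8/k)/k^2) - 9/k)^(1/3)))/3) - 2*b^2 - 9*b/2 - 5


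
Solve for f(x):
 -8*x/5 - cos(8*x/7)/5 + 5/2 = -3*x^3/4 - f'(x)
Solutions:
 f(x) = C1 - 3*x^4/16 + 4*x^2/5 - 5*x/2 + 7*sin(8*x/7)/40


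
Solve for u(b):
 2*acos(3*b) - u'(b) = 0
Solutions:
 u(b) = C1 + 2*b*acos(3*b) - 2*sqrt(1 - 9*b^2)/3


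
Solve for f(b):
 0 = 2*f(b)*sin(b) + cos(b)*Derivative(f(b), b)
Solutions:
 f(b) = C1*cos(b)^2


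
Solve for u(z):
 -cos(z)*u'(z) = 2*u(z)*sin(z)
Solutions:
 u(z) = C1*cos(z)^2


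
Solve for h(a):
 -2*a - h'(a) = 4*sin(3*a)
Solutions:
 h(a) = C1 - a^2 + 4*cos(3*a)/3


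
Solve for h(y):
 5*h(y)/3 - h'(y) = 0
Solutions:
 h(y) = C1*exp(5*y/3)


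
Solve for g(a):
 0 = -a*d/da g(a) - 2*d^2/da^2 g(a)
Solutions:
 g(a) = C1 + C2*erf(a/2)


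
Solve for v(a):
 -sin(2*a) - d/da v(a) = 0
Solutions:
 v(a) = C1 + cos(2*a)/2


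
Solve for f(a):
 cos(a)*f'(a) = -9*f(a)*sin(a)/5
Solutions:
 f(a) = C1*cos(a)^(9/5)


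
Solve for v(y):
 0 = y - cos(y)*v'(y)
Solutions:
 v(y) = C1 + Integral(y/cos(y), y)


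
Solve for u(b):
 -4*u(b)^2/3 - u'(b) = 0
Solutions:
 u(b) = 3/(C1 + 4*b)


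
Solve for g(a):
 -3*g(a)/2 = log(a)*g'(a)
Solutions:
 g(a) = C1*exp(-3*li(a)/2)


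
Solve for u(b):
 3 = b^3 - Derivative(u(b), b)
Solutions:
 u(b) = C1 + b^4/4 - 3*b


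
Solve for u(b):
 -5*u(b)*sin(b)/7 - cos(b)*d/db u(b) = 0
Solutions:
 u(b) = C1*cos(b)^(5/7)


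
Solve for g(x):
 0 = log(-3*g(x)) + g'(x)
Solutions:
 Integral(1/(log(-_y) + log(3)), (_y, g(x))) = C1 - x


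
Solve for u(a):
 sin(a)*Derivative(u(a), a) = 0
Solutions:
 u(a) = C1


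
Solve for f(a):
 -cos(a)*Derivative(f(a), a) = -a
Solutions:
 f(a) = C1 + Integral(a/cos(a), a)


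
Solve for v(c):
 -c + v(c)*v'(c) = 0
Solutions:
 v(c) = -sqrt(C1 + c^2)
 v(c) = sqrt(C1 + c^2)


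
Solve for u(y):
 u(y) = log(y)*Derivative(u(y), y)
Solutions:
 u(y) = C1*exp(li(y))


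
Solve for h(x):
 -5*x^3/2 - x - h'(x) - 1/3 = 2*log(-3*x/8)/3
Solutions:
 h(x) = C1 - 5*x^4/8 - x^2/2 - 2*x*log(-x)/3 + x*(-2*log(3)/3 + 1/3 + 2*log(2))


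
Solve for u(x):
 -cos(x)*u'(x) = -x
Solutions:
 u(x) = C1 + Integral(x/cos(x), x)


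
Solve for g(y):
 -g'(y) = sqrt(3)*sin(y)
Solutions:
 g(y) = C1 + sqrt(3)*cos(y)


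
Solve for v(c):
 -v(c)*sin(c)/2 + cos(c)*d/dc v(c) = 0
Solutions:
 v(c) = C1/sqrt(cos(c))


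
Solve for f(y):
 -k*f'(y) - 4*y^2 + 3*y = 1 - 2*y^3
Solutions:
 f(y) = C1 + y^4/(2*k) - 4*y^3/(3*k) + 3*y^2/(2*k) - y/k


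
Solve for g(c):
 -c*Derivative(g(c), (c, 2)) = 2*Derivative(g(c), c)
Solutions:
 g(c) = C1 + C2/c


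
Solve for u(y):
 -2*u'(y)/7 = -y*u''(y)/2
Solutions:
 u(y) = C1 + C2*y^(11/7)


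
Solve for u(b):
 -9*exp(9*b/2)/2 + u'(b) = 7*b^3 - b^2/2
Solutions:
 u(b) = C1 + 7*b^4/4 - b^3/6 + exp(9*b/2)


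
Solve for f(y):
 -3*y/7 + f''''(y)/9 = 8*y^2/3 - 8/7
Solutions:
 f(y) = C1 + C2*y + C3*y^2 + C4*y^3 + y^6/15 + 9*y^5/280 - 3*y^4/7


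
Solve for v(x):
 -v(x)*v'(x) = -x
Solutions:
 v(x) = -sqrt(C1 + x^2)
 v(x) = sqrt(C1 + x^2)


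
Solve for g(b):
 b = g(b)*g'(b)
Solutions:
 g(b) = -sqrt(C1 + b^2)
 g(b) = sqrt(C1 + b^2)


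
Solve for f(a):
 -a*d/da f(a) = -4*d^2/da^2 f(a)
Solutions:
 f(a) = C1 + C2*erfi(sqrt(2)*a/4)


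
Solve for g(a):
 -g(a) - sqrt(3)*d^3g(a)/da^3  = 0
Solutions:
 g(a) = C3*exp(-3^(5/6)*a/3) + (C1*sin(3^(1/3)*a/2) + C2*cos(3^(1/3)*a/2))*exp(3^(5/6)*a/6)


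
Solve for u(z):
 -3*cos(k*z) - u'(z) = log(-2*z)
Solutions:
 u(z) = C1 - z*log(-z) - z*log(2) + z - 3*Piecewise((sin(k*z)/k, Ne(k, 0)), (z, True))


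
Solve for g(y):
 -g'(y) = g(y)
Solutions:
 g(y) = C1*exp(-y)


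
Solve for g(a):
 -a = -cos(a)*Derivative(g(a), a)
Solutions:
 g(a) = C1 + Integral(a/cos(a), a)


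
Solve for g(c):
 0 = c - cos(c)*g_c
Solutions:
 g(c) = C1 + Integral(c/cos(c), c)


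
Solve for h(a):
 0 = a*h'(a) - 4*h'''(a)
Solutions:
 h(a) = C1 + Integral(C2*airyai(2^(1/3)*a/2) + C3*airybi(2^(1/3)*a/2), a)


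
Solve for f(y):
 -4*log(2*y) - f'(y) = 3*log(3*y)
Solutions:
 f(y) = C1 - 7*y*log(y) - y*log(432) + 7*y


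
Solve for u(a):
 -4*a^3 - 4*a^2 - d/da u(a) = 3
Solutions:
 u(a) = C1 - a^4 - 4*a^3/3 - 3*a


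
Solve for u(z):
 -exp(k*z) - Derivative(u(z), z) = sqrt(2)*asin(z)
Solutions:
 u(z) = C1 - sqrt(2)*(z*asin(z) + sqrt(1 - z^2)) - Piecewise((exp(k*z)/k, Ne(k, 0)), (z, True))


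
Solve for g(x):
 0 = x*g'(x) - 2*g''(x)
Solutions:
 g(x) = C1 + C2*erfi(x/2)


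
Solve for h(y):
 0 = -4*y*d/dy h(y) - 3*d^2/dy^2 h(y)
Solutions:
 h(y) = C1 + C2*erf(sqrt(6)*y/3)


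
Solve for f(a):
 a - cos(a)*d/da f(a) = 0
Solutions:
 f(a) = C1 + Integral(a/cos(a), a)


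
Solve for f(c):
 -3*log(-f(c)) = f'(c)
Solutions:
 -li(-f(c)) = C1 - 3*c


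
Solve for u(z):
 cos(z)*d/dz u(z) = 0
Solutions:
 u(z) = C1


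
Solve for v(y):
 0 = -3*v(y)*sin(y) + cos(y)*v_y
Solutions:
 v(y) = C1/cos(y)^3


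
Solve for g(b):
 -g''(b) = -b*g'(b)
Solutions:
 g(b) = C1 + C2*erfi(sqrt(2)*b/2)


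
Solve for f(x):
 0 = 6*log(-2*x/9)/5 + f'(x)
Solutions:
 f(x) = C1 - 6*x*log(-x)/5 + 6*x*(-log(2) + 1 + 2*log(3))/5


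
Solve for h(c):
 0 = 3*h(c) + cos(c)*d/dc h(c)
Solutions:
 h(c) = C1*(sin(c) - 1)^(3/2)/(sin(c) + 1)^(3/2)


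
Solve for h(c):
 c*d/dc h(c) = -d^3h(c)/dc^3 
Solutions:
 h(c) = C1 + Integral(C2*airyai(-c) + C3*airybi(-c), c)


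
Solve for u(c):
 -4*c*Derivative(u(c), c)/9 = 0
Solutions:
 u(c) = C1


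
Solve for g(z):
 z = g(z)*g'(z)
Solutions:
 g(z) = -sqrt(C1 + z^2)
 g(z) = sqrt(C1 + z^2)


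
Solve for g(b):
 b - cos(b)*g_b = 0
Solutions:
 g(b) = C1 + Integral(b/cos(b), b)


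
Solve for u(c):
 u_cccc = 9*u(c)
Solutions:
 u(c) = C1*exp(-sqrt(3)*c) + C2*exp(sqrt(3)*c) + C3*sin(sqrt(3)*c) + C4*cos(sqrt(3)*c)


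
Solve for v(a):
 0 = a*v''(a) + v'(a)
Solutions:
 v(a) = C1 + C2*log(a)


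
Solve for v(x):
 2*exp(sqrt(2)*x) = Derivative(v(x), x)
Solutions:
 v(x) = C1 + sqrt(2)*exp(sqrt(2)*x)


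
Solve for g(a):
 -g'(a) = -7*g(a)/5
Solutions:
 g(a) = C1*exp(7*a/5)


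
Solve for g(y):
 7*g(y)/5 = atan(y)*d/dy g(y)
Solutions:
 g(y) = C1*exp(7*Integral(1/atan(y), y)/5)


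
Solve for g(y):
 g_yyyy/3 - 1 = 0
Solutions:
 g(y) = C1 + C2*y + C3*y^2 + C4*y^3 + y^4/8


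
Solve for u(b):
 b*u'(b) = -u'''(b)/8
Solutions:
 u(b) = C1 + Integral(C2*airyai(-2*b) + C3*airybi(-2*b), b)


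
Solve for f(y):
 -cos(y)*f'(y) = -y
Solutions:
 f(y) = C1 + Integral(y/cos(y), y)


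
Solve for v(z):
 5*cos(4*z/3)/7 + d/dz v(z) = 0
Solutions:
 v(z) = C1 - 15*sin(4*z/3)/28


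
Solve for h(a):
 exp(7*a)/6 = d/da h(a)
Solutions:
 h(a) = C1 + exp(7*a)/42


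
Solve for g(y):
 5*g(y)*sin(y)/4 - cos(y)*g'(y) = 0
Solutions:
 g(y) = C1/cos(y)^(5/4)


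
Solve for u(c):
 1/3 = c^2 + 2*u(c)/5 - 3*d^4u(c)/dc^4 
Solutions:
 u(c) = C1*exp(-15^(3/4)*2^(1/4)*c/15) + C2*exp(15^(3/4)*2^(1/4)*c/15) + C3*sin(15^(3/4)*2^(1/4)*c/15) + C4*cos(15^(3/4)*2^(1/4)*c/15) - 5*c^2/2 + 5/6


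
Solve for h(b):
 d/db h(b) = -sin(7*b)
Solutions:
 h(b) = C1 + cos(7*b)/7


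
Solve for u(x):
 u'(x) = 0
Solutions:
 u(x) = C1


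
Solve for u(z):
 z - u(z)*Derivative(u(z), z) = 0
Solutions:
 u(z) = -sqrt(C1 + z^2)
 u(z) = sqrt(C1 + z^2)


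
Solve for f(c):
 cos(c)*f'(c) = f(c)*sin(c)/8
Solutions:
 f(c) = C1/cos(c)^(1/8)


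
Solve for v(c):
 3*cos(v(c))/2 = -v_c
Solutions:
 v(c) = pi - asin((C1 + exp(3*c))/(C1 - exp(3*c)))
 v(c) = asin((C1 + exp(3*c))/(C1 - exp(3*c)))


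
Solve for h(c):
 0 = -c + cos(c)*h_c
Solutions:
 h(c) = C1 + Integral(c/cos(c), c)


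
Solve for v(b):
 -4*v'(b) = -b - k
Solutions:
 v(b) = C1 + b^2/8 + b*k/4


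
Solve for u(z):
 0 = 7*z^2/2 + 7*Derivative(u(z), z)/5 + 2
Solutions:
 u(z) = C1 - 5*z^3/6 - 10*z/7


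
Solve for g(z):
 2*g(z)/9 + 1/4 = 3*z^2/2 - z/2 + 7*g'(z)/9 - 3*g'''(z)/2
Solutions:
 g(z) = C1*exp(2^(1/3)*z*(7*2^(1/3)/(sqrt(43)/27 + 1)^(1/3) + 9*(sqrt(43)/27 + 1)^(1/3))/54)*sin(sqrt(3)*z*(-9*(2*sqrt(43)/27 + 2)^(1/3) + 14/(2*sqrt(43)/27 + 2)^(1/3))/54) + C2*exp(2^(1/3)*z*(7*2^(1/3)/(sqrt(43)/27 + 1)^(1/3) + 9*(sqrt(43)/27 + 1)^(1/3))/54)*cos(sqrt(3)*z*(-9*(2*sqrt(43)/27 + 2)^(1/3) + 14/(2*sqrt(43)/27 + 2)^(1/3))/54) + C3*exp(-2^(1/3)*z*(7*2^(1/3)/(sqrt(43)/27 + 1)^(1/3) + 9*(sqrt(43)/27 + 1)^(1/3))/27) + 27*z^2/4 + 45*z + 1251/8


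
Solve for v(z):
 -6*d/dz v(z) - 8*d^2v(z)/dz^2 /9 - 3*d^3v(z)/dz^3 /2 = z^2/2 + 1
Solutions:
 v(z) = C1 - z^3/36 + z^2/81 - 2251*z/17496 + (C2*sin(2*sqrt(713)*z/27) + C3*cos(2*sqrt(713)*z/27))*exp(-8*z/27)


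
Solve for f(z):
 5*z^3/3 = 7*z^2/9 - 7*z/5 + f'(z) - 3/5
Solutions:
 f(z) = C1 + 5*z^4/12 - 7*z^3/27 + 7*z^2/10 + 3*z/5


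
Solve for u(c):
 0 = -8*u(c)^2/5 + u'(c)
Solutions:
 u(c) = -5/(C1 + 8*c)


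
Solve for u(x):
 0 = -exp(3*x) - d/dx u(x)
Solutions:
 u(x) = C1 - exp(3*x)/3


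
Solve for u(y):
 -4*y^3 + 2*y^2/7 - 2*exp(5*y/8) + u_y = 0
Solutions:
 u(y) = C1 + y^4 - 2*y^3/21 + 16*exp(5*y/8)/5


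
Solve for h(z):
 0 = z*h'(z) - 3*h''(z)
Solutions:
 h(z) = C1 + C2*erfi(sqrt(6)*z/6)


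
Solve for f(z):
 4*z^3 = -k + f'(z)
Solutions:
 f(z) = C1 + k*z + z^4


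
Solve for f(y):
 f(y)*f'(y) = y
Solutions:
 f(y) = -sqrt(C1 + y^2)
 f(y) = sqrt(C1 + y^2)


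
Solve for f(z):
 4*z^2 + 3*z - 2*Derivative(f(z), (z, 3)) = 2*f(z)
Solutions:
 f(z) = C3*exp(-z) + 2*z^2 + 3*z/2 + (C1*sin(sqrt(3)*z/2) + C2*cos(sqrt(3)*z/2))*exp(z/2)


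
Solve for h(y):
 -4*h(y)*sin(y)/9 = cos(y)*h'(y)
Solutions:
 h(y) = C1*cos(y)^(4/9)


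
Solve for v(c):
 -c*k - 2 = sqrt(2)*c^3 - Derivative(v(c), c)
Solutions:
 v(c) = C1 + sqrt(2)*c^4/4 + c^2*k/2 + 2*c


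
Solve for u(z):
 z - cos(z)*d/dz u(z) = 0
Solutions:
 u(z) = C1 + Integral(z/cos(z), z)


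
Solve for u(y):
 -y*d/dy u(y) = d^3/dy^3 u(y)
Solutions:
 u(y) = C1 + Integral(C2*airyai(-y) + C3*airybi(-y), y)


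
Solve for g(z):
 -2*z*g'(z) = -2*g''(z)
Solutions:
 g(z) = C1 + C2*erfi(sqrt(2)*z/2)


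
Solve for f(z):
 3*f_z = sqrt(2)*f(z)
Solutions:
 f(z) = C1*exp(sqrt(2)*z/3)


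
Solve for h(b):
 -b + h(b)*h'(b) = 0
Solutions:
 h(b) = -sqrt(C1 + b^2)
 h(b) = sqrt(C1 + b^2)


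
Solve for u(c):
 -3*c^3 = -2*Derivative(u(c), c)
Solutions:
 u(c) = C1 + 3*c^4/8


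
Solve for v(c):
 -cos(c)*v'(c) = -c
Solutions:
 v(c) = C1 + Integral(c/cos(c), c)


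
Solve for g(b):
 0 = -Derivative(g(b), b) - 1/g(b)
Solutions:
 g(b) = -sqrt(C1 - 2*b)
 g(b) = sqrt(C1 - 2*b)


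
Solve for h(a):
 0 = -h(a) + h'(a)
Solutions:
 h(a) = C1*exp(a)


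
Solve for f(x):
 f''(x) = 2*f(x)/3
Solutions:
 f(x) = C1*exp(-sqrt(6)*x/3) + C2*exp(sqrt(6)*x/3)


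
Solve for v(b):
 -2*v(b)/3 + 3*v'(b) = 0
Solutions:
 v(b) = C1*exp(2*b/9)


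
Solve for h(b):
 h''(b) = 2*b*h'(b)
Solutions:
 h(b) = C1 + C2*erfi(b)


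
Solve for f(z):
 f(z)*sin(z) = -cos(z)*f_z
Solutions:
 f(z) = C1*cos(z)


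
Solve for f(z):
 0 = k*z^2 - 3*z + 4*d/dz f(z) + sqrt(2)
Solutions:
 f(z) = C1 - k*z^3/12 + 3*z^2/8 - sqrt(2)*z/4


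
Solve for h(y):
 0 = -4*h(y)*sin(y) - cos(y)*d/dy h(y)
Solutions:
 h(y) = C1*cos(y)^4


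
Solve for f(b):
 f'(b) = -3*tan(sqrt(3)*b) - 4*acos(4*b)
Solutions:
 f(b) = C1 - 4*b*acos(4*b) + sqrt(1 - 16*b^2) + sqrt(3)*log(cos(sqrt(3)*b))


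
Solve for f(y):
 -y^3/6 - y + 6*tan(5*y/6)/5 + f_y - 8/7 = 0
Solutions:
 f(y) = C1 + y^4/24 + y^2/2 + 8*y/7 + 36*log(cos(5*y/6))/25


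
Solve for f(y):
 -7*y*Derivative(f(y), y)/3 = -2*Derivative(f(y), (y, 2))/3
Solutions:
 f(y) = C1 + C2*erfi(sqrt(7)*y/2)


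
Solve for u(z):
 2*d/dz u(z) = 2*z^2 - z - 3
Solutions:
 u(z) = C1 + z^3/3 - z^2/4 - 3*z/2


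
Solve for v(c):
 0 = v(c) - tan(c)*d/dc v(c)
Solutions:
 v(c) = C1*sin(c)


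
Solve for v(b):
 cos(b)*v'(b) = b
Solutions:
 v(b) = C1 + Integral(b/cos(b), b)


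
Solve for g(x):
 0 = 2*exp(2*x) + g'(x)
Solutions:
 g(x) = C1 - exp(2*x)


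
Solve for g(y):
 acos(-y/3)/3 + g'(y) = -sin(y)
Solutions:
 g(y) = C1 - y*acos(-y/3)/3 - sqrt(9 - y^2)/3 + cos(y)


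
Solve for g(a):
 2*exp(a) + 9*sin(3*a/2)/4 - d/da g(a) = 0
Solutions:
 g(a) = C1 + 2*exp(a) - 3*cos(3*a/2)/2


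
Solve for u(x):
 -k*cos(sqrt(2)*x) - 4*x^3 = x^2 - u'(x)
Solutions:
 u(x) = C1 + sqrt(2)*k*sin(sqrt(2)*x)/2 + x^4 + x^3/3


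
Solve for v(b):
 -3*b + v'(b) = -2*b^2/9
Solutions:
 v(b) = C1 - 2*b^3/27 + 3*b^2/2


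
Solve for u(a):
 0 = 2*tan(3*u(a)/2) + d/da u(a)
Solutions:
 u(a) = -2*asin(C1*exp(-3*a))/3 + 2*pi/3
 u(a) = 2*asin(C1*exp(-3*a))/3


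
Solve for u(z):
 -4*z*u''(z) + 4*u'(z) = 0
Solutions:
 u(z) = C1 + C2*z^2


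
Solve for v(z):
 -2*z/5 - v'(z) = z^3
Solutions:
 v(z) = C1 - z^4/4 - z^2/5


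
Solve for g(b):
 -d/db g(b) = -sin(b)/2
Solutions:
 g(b) = C1 - cos(b)/2


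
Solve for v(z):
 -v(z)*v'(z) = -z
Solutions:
 v(z) = -sqrt(C1 + z^2)
 v(z) = sqrt(C1 + z^2)


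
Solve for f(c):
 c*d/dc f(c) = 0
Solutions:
 f(c) = C1


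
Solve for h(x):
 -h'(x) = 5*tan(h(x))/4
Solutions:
 h(x) = pi - asin(C1*exp(-5*x/4))
 h(x) = asin(C1*exp(-5*x/4))


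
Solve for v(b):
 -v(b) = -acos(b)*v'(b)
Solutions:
 v(b) = C1*exp(Integral(1/acos(b), b))


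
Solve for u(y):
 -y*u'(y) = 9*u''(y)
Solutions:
 u(y) = C1 + C2*erf(sqrt(2)*y/6)


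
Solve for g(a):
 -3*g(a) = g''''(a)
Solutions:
 g(a) = (C1*sin(sqrt(2)*3^(1/4)*a/2) + C2*cos(sqrt(2)*3^(1/4)*a/2))*exp(-sqrt(2)*3^(1/4)*a/2) + (C3*sin(sqrt(2)*3^(1/4)*a/2) + C4*cos(sqrt(2)*3^(1/4)*a/2))*exp(sqrt(2)*3^(1/4)*a/2)


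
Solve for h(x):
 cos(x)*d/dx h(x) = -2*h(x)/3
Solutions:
 h(x) = C1*(sin(x) - 1)^(1/3)/(sin(x) + 1)^(1/3)


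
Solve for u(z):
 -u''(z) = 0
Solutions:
 u(z) = C1 + C2*z


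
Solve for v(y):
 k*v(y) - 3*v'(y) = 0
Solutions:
 v(y) = C1*exp(k*y/3)


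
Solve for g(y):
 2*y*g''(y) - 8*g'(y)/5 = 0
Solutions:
 g(y) = C1 + C2*y^(9/5)


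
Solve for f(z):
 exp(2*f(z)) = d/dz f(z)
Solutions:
 f(z) = log(-sqrt(-1/(C1 + z))) - log(2)/2
 f(z) = log(-1/(C1 + z))/2 - log(2)/2


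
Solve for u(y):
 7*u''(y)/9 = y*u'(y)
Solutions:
 u(y) = C1 + C2*erfi(3*sqrt(14)*y/14)


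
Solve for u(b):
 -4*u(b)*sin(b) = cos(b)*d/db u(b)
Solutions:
 u(b) = C1*cos(b)^4


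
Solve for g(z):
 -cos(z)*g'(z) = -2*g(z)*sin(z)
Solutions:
 g(z) = C1/cos(z)^2


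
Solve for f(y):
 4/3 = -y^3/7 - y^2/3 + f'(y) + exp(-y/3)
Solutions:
 f(y) = C1 + y^4/28 + y^3/9 + 4*y/3 + 3*exp(-y/3)


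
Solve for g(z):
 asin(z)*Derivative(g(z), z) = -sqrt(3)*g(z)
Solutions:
 g(z) = C1*exp(-sqrt(3)*Integral(1/asin(z), z))


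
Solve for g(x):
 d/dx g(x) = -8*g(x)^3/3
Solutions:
 g(x) = -sqrt(6)*sqrt(-1/(C1 - 8*x))/2
 g(x) = sqrt(6)*sqrt(-1/(C1 - 8*x))/2


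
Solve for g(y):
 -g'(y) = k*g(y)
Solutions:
 g(y) = C1*exp(-k*y)


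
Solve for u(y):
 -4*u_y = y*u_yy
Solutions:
 u(y) = C1 + C2/y^3


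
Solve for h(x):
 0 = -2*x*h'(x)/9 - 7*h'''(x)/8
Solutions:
 h(x) = C1 + Integral(C2*airyai(-2*294^(1/3)*x/21) + C3*airybi(-2*294^(1/3)*x/21), x)


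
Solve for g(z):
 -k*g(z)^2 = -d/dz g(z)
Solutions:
 g(z) = -1/(C1 + k*z)


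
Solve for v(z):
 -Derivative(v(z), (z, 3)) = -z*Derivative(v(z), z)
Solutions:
 v(z) = C1 + Integral(C2*airyai(z) + C3*airybi(z), z)


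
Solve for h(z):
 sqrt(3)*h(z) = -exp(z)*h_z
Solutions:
 h(z) = C1*exp(sqrt(3)*exp(-z))


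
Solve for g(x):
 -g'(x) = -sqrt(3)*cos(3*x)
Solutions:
 g(x) = C1 + sqrt(3)*sin(3*x)/3


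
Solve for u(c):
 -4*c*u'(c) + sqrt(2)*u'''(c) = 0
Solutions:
 u(c) = C1 + Integral(C2*airyai(sqrt(2)*c) + C3*airybi(sqrt(2)*c), c)


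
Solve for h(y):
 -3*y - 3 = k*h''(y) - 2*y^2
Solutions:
 h(y) = C1 + C2*y + y^4/(6*k) - y^3/(2*k) - 3*y^2/(2*k)


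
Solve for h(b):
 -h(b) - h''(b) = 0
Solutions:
 h(b) = C1*sin(b) + C2*cos(b)


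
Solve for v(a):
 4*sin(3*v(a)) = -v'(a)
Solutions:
 v(a) = -acos((-C1 - exp(24*a))/(C1 - exp(24*a)))/3 + 2*pi/3
 v(a) = acos((-C1 - exp(24*a))/(C1 - exp(24*a)))/3


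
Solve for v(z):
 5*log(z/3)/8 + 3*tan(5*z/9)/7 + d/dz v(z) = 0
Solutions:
 v(z) = C1 - 5*z*log(z)/8 + 5*z/8 + 5*z*log(3)/8 + 27*log(cos(5*z/9))/35


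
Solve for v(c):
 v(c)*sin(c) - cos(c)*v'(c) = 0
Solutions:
 v(c) = C1/cos(c)


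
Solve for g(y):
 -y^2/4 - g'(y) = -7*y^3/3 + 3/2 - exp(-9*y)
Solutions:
 g(y) = C1 + 7*y^4/12 - y^3/12 - 3*y/2 - exp(-9*y)/9


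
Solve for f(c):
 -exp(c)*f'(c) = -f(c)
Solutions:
 f(c) = C1*exp(-exp(-c))


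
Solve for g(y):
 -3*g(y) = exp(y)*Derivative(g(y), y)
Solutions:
 g(y) = C1*exp(3*exp(-y))


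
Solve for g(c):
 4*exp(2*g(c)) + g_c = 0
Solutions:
 g(c) = log(-sqrt(-1/(C1 - 4*c))) - log(2)/2
 g(c) = log(-1/(C1 - 4*c))/2 - log(2)/2


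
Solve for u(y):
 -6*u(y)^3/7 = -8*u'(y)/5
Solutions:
 u(y) = -sqrt(14)*sqrt(-1/(C1 + 15*y))
 u(y) = sqrt(14)*sqrt(-1/(C1 + 15*y))


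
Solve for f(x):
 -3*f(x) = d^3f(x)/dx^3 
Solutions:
 f(x) = C3*exp(-3^(1/3)*x) + (C1*sin(3^(5/6)*x/2) + C2*cos(3^(5/6)*x/2))*exp(3^(1/3)*x/2)


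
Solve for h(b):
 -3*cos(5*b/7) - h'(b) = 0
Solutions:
 h(b) = C1 - 21*sin(5*b/7)/5


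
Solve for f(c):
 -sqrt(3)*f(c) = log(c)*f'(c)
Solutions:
 f(c) = C1*exp(-sqrt(3)*li(c))


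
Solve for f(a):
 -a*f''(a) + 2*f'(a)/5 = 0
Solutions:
 f(a) = C1 + C2*a^(7/5)


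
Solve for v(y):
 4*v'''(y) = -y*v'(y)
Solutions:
 v(y) = C1 + Integral(C2*airyai(-2^(1/3)*y/2) + C3*airybi(-2^(1/3)*y/2), y)


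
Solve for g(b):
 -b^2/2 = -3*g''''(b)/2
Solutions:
 g(b) = C1 + C2*b + C3*b^2 + C4*b^3 + b^6/1080


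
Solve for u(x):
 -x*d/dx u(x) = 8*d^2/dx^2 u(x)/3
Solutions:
 u(x) = C1 + C2*erf(sqrt(3)*x/4)


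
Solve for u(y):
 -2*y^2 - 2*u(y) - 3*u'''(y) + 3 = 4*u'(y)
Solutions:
 u(y) = C1*exp(-y*(-(9 + sqrt(145))^(1/3) + 4/(9 + sqrt(145))^(1/3))/6)*sin(sqrt(3)*y*(4/(9 + sqrt(145))^(1/3) + (9 + sqrt(145))^(1/3))/6) + C2*exp(-y*(-(9 + sqrt(145))^(1/3) + 4/(9 + sqrt(145))^(1/3))/6)*cos(sqrt(3)*y*(4/(9 + sqrt(145))^(1/3) + (9 + sqrt(145))^(1/3))/6) + C3*exp(y*(-(9 + sqrt(145))^(1/3) + 4/(9 + sqrt(145))^(1/3))/3) - y^2 + 4*y - 13/2


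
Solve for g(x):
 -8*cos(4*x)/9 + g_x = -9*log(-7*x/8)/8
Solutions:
 g(x) = C1 - 9*x*log(-x)/8 - 9*x*log(7)/8 + 9*x/8 + 27*x*log(2)/8 + 2*sin(4*x)/9


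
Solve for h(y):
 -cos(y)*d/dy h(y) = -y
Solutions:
 h(y) = C1 + Integral(y/cos(y), y)


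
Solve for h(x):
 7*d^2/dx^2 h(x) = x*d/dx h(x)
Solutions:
 h(x) = C1 + C2*erfi(sqrt(14)*x/14)


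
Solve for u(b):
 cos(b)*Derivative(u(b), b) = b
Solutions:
 u(b) = C1 + Integral(b/cos(b), b)


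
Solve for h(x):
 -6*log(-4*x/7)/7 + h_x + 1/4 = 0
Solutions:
 h(x) = C1 + 6*x*log(-x)/7 + x*(-24*log(7) - 31 + 48*log(2))/28


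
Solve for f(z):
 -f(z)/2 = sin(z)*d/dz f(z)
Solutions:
 f(z) = C1*(cos(z) + 1)^(1/4)/(cos(z) - 1)^(1/4)


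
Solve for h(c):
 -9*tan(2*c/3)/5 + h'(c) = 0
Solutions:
 h(c) = C1 - 27*log(cos(2*c/3))/10


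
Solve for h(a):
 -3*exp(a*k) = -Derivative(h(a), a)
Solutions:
 h(a) = C1 + 3*exp(a*k)/k


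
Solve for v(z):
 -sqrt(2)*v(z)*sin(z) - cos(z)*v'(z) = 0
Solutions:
 v(z) = C1*cos(z)^(sqrt(2))


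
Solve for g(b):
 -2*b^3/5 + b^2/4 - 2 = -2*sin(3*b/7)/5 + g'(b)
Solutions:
 g(b) = C1 - b^4/10 + b^3/12 - 2*b - 14*cos(3*b/7)/15


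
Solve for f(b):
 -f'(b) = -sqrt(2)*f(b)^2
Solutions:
 f(b) = -1/(C1 + sqrt(2)*b)


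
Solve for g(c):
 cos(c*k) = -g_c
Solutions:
 g(c) = C1 - sin(c*k)/k


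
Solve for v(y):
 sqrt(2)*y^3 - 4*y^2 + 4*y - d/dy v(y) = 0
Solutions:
 v(y) = C1 + sqrt(2)*y^4/4 - 4*y^3/3 + 2*y^2


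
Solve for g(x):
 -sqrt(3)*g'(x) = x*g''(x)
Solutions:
 g(x) = C1 + C2*x^(1 - sqrt(3))


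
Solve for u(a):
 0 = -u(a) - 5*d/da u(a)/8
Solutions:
 u(a) = C1*exp(-8*a/5)


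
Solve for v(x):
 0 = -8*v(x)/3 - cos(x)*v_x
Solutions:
 v(x) = C1*(sin(x) - 1)^(4/3)/(sin(x) + 1)^(4/3)


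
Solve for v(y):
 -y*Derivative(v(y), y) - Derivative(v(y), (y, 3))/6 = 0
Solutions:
 v(y) = C1 + Integral(C2*airyai(-6^(1/3)*y) + C3*airybi(-6^(1/3)*y), y)


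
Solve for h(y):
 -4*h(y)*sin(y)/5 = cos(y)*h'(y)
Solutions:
 h(y) = C1*cos(y)^(4/5)


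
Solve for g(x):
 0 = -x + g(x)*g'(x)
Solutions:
 g(x) = -sqrt(C1 + x^2)
 g(x) = sqrt(C1 + x^2)


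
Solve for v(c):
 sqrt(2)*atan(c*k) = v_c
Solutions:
 v(c) = C1 + sqrt(2)*Piecewise((c*atan(c*k) - log(c^2*k^2 + 1)/(2*k), Ne(k, 0)), (0, True))


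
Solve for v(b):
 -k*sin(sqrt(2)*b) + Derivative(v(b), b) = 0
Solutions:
 v(b) = C1 - sqrt(2)*k*cos(sqrt(2)*b)/2


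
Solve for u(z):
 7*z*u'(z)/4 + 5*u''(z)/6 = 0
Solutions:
 u(z) = C1 + C2*erf(sqrt(105)*z/10)


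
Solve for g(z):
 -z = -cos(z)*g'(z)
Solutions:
 g(z) = C1 + Integral(z/cos(z), z)


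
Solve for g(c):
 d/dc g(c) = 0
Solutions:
 g(c) = C1


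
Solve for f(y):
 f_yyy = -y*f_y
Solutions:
 f(y) = C1 + Integral(C2*airyai(-y) + C3*airybi(-y), y)


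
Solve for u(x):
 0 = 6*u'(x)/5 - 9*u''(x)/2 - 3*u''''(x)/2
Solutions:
 u(x) = C1 + C2*exp(5^(1/3)*x*(-5^(1/3)*(2 + sqrt(29))^(1/3) + 5/(2 + sqrt(29))^(1/3))/10)*sin(sqrt(3)*5^(1/3)*x*(5/(2 + sqrt(29))^(1/3) + 5^(1/3)*(2 + sqrt(29))^(1/3))/10) + C3*exp(5^(1/3)*x*(-5^(1/3)*(2 + sqrt(29))^(1/3) + 5/(2 + sqrt(29))^(1/3))/10)*cos(sqrt(3)*5^(1/3)*x*(5/(2 + sqrt(29))^(1/3) + 5^(1/3)*(2 + sqrt(29))^(1/3))/10) + C4*exp(5^(1/3)*x*(-1/(2 + sqrt(29))^(1/3) + 5^(1/3)*(2 + sqrt(29))^(1/3)/5))


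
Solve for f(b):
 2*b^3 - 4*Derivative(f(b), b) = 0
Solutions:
 f(b) = C1 + b^4/8


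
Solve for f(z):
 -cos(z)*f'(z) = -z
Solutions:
 f(z) = C1 + Integral(z/cos(z), z)


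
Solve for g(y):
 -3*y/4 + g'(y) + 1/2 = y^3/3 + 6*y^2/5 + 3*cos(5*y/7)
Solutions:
 g(y) = C1 + y^4/12 + 2*y^3/5 + 3*y^2/8 - y/2 + 21*sin(5*y/7)/5


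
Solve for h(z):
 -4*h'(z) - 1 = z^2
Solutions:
 h(z) = C1 - z^3/12 - z/4


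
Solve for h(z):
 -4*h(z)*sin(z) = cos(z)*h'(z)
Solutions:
 h(z) = C1*cos(z)^4


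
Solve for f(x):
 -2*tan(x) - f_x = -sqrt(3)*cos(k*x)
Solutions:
 f(x) = C1 + sqrt(3)*Piecewise((sin(k*x)/k, Ne(k, 0)), (x, True)) + 2*log(cos(x))


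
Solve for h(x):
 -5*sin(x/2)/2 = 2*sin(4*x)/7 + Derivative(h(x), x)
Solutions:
 h(x) = C1 + 5*cos(x/2) + cos(4*x)/14


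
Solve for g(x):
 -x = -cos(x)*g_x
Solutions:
 g(x) = C1 + Integral(x/cos(x), x)


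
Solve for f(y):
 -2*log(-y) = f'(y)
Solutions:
 f(y) = C1 - 2*y*log(-y) + 2*y


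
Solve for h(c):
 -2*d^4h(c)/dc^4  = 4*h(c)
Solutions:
 h(c) = (C1*sin(2^(3/4)*c/2) + C2*cos(2^(3/4)*c/2))*exp(-2^(3/4)*c/2) + (C3*sin(2^(3/4)*c/2) + C4*cos(2^(3/4)*c/2))*exp(2^(3/4)*c/2)


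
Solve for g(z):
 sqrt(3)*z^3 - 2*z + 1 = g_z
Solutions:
 g(z) = C1 + sqrt(3)*z^4/4 - z^2 + z


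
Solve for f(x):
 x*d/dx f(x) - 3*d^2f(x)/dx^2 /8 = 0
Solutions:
 f(x) = C1 + C2*erfi(2*sqrt(3)*x/3)


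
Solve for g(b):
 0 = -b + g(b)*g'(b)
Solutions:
 g(b) = -sqrt(C1 + b^2)
 g(b) = sqrt(C1 + b^2)


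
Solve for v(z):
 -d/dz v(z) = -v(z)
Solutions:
 v(z) = C1*exp(z)


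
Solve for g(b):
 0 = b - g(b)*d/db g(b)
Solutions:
 g(b) = -sqrt(C1 + b^2)
 g(b) = sqrt(C1 + b^2)


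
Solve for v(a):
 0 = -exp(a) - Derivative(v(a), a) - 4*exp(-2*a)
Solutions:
 v(a) = C1 - exp(a) + 2*exp(-2*a)


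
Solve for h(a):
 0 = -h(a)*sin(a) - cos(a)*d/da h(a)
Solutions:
 h(a) = C1*cos(a)


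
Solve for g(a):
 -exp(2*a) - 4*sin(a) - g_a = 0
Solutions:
 g(a) = C1 - exp(2*a)/2 + 4*cos(a)


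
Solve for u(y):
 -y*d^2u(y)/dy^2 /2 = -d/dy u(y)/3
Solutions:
 u(y) = C1 + C2*y^(5/3)


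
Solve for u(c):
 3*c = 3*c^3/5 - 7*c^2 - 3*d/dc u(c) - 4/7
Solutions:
 u(c) = C1 + c^4/20 - 7*c^3/9 - c^2/2 - 4*c/21


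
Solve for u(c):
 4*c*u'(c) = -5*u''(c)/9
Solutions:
 u(c) = C1 + C2*erf(3*sqrt(10)*c/5)


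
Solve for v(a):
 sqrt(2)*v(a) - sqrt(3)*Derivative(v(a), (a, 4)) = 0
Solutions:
 v(a) = C1*exp(-2^(1/8)*3^(7/8)*a/3) + C2*exp(2^(1/8)*3^(7/8)*a/3) + C3*sin(2^(1/8)*3^(7/8)*a/3) + C4*cos(2^(1/8)*3^(7/8)*a/3)


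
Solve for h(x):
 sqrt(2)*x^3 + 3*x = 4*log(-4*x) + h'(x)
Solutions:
 h(x) = C1 + sqrt(2)*x^4/4 + 3*x^2/2 - 4*x*log(-x) + 4*x*(1 - 2*log(2))


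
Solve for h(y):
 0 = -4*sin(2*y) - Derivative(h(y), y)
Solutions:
 h(y) = C1 + 2*cos(2*y)


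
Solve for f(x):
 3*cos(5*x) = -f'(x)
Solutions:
 f(x) = C1 - 3*sin(5*x)/5


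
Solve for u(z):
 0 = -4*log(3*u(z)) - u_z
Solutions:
 Integral(1/(log(_y) + log(3)), (_y, u(z)))/4 = C1 - z


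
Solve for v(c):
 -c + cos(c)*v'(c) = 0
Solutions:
 v(c) = C1 + Integral(c/cos(c), c)


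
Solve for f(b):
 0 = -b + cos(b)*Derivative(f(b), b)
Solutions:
 f(b) = C1 + Integral(b/cos(b), b)


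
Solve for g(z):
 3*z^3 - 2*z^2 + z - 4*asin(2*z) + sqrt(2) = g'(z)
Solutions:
 g(z) = C1 + 3*z^4/4 - 2*z^3/3 + z^2/2 - 4*z*asin(2*z) + sqrt(2)*z - 2*sqrt(1 - 4*z^2)


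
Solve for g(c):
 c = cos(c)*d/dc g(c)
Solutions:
 g(c) = C1 + Integral(c/cos(c), c)


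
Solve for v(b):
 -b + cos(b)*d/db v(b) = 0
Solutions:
 v(b) = C1 + Integral(b/cos(b), b)


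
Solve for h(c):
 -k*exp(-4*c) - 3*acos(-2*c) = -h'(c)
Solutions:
 h(c) = C1 + 3*c*acos(-2*c) - k*exp(-4*c)/4 + 3*sqrt(1 - 4*c^2)/2


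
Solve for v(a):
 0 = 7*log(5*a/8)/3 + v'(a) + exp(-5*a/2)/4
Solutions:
 v(a) = C1 - 7*a*log(a)/3 + a*(-7*log(5)/3 + 7/3 + 7*log(2)) + exp(-5*a/2)/10


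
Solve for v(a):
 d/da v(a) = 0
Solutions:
 v(a) = C1


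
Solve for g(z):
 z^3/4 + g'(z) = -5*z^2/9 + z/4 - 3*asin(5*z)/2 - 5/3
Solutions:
 g(z) = C1 - z^4/16 - 5*z^3/27 + z^2/8 - 3*z*asin(5*z)/2 - 5*z/3 - 3*sqrt(1 - 25*z^2)/10


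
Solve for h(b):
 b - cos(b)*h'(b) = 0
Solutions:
 h(b) = C1 + Integral(b/cos(b), b)


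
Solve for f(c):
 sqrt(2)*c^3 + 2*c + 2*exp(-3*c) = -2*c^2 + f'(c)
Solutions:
 f(c) = C1 + sqrt(2)*c^4/4 + 2*c^3/3 + c^2 - 2*exp(-3*c)/3


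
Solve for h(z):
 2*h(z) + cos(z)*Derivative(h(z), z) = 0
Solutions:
 h(z) = C1*(sin(z) - 1)/(sin(z) + 1)


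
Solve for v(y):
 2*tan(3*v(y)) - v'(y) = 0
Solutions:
 v(y) = -asin(C1*exp(6*y))/3 + pi/3
 v(y) = asin(C1*exp(6*y))/3


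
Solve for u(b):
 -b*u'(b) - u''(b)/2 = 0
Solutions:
 u(b) = C1 + C2*erf(b)


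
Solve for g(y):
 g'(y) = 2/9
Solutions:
 g(y) = C1 + 2*y/9


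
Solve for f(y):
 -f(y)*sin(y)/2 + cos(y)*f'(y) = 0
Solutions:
 f(y) = C1/sqrt(cos(y))


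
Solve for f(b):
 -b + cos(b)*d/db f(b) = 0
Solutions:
 f(b) = C1 + Integral(b/cos(b), b)


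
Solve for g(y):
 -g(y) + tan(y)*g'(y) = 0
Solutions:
 g(y) = C1*sin(y)


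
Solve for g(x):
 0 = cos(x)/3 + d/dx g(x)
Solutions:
 g(x) = C1 - sin(x)/3


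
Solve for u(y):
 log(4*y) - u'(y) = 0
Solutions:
 u(y) = C1 + y*log(y) - y + y*log(4)


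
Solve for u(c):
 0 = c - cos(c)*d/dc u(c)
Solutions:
 u(c) = C1 + Integral(c/cos(c), c)


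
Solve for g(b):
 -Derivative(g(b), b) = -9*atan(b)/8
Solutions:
 g(b) = C1 + 9*b*atan(b)/8 - 9*log(b^2 + 1)/16


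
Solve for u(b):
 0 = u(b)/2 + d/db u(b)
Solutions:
 u(b) = C1*exp(-b/2)


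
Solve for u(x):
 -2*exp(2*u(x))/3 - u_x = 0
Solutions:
 u(x) = log(-sqrt(1/(C1 + 2*x))) - log(2) + log(6)/2
 u(x) = log(1/(C1 + 2*x))/2 - log(2) + log(6)/2


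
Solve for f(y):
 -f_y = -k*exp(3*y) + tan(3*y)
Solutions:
 f(y) = C1 + k*exp(3*y)/3 + log(cos(3*y))/3


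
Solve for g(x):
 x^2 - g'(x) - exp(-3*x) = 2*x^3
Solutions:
 g(x) = C1 - x^4/2 + x^3/3 + exp(-3*x)/3


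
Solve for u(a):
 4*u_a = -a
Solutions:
 u(a) = C1 - a^2/8


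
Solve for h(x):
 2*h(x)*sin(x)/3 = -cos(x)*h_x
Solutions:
 h(x) = C1*cos(x)^(2/3)


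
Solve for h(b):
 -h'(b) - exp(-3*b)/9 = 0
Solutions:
 h(b) = C1 + exp(-3*b)/27


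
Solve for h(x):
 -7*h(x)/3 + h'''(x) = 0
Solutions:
 h(x) = C3*exp(3^(2/3)*7^(1/3)*x/3) + (C1*sin(3^(1/6)*7^(1/3)*x/2) + C2*cos(3^(1/6)*7^(1/3)*x/2))*exp(-3^(2/3)*7^(1/3)*x/6)


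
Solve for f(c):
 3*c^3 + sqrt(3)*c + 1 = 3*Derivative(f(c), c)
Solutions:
 f(c) = C1 + c^4/4 + sqrt(3)*c^2/6 + c/3


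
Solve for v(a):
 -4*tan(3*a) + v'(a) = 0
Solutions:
 v(a) = C1 - 4*log(cos(3*a))/3


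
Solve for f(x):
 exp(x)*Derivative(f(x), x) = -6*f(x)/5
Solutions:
 f(x) = C1*exp(6*exp(-x)/5)


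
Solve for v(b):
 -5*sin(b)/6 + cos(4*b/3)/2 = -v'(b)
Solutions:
 v(b) = C1 - 3*sin(4*b/3)/8 - 5*cos(b)/6


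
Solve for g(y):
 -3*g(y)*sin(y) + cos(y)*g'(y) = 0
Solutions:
 g(y) = C1/cos(y)^3


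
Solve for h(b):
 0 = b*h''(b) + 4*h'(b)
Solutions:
 h(b) = C1 + C2/b^3


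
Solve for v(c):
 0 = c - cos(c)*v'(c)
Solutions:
 v(c) = C1 + Integral(c/cos(c), c)


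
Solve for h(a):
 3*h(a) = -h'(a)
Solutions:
 h(a) = C1*exp(-3*a)


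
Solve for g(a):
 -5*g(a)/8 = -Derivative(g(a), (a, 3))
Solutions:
 g(a) = C3*exp(5^(1/3)*a/2) + (C1*sin(sqrt(3)*5^(1/3)*a/4) + C2*cos(sqrt(3)*5^(1/3)*a/4))*exp(-5^(1/3)*a/4)


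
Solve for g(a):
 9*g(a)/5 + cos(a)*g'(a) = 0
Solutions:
 g(a) = C1*(sin(a) - 1)^(9/10)/(sin(a) + 1)^(9/10)


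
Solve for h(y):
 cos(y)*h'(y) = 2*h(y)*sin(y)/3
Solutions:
 h(y) = C1/cos(y)^(2/3)


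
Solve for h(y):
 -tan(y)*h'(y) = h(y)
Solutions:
 h(y) = C1/sin(y)


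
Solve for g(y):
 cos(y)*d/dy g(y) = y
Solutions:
 g(y) = C1 + Integral(y/cos(y), y)


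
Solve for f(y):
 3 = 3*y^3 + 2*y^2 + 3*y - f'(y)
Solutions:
 f(y) = C1 + 3*y^4/4 + 2*y^3/3 + 3*y^2/2 - 3*y


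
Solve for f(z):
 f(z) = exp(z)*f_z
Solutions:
 f(z) = C1*exp(-exp(-z))


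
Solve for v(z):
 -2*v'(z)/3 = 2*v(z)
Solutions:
 v(z) = C1*exp(-3*z)


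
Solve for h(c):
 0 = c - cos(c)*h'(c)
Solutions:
 h(c) = C1 + Integral(c/cos(c), c)


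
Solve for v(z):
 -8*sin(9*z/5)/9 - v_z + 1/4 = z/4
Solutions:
 v(z) = C1 - z^2/8 + z/4 + 40*cos(9*z/5)/81


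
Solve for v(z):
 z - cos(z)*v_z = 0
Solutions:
 v(z) = C1 + Integral(z/cos(z), z)


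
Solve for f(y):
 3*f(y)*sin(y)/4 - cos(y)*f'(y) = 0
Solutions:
 f(y) = C1/cos(y)^(3/4)


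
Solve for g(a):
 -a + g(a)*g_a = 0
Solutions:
 g(a) = -sqrt(C1 + a^2)
 g(a) = sqrt(C1 + a^2)


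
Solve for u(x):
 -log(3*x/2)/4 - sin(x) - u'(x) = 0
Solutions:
 u(x) = C1 - x*log(x)/4 - x*log(3)/4 + x*log(2)/4 + x/4 + cos(x)


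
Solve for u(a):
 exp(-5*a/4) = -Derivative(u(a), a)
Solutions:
 u(a) = C1 + 4*exp(-5*a/4)/5


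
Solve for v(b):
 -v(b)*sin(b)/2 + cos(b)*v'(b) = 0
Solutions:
 v(b) = C1/sqrt(cos(b))


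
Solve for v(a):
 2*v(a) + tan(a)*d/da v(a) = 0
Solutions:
 v(a) = C1/sin(a)^2


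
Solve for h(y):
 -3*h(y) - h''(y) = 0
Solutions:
 h(y) = C1*sin(sqrt(3)*y) + C2*cos(sqrt(3)*y)


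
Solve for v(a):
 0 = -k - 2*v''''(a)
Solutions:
 v(a) = C1 + C2*a + C3*a^2 + C4*a^3 - a^4*k/48


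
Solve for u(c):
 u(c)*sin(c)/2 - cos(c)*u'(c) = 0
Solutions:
 u(c) = C1/sqrt(cos(c))


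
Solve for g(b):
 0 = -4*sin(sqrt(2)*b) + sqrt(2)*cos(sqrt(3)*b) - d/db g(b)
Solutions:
 g(b) = C1 + sqrt(6)*sin(sqrt(3)*b)/3 + 2*sqrt(2)*cos(sqrt(2)*b)


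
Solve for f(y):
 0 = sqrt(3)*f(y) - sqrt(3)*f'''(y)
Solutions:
 f(y) = C3*exp(y) + (C1*sin(sqrt(3)*y/2) + C2*cos(sqrt(3)*y/2))*exp(-y/2)


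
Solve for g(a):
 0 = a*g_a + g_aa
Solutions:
 g(a) = C1 + C2*erf(sqrt(2)*a/2)


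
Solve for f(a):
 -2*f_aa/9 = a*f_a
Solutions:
 f(a) = C1 + C2*erf(3*a/2)


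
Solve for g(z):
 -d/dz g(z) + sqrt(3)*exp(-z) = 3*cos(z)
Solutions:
 g(z) = C1 - 3*sin(z) - sqrt(3)*exp(-z)


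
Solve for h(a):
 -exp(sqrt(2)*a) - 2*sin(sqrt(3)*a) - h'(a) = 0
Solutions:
 h(a) = C1 - sqrt(2)*exp(sqrt(2)*a)/2 + 2*sqrt(3)*cos(sqrt(3)*a)/3


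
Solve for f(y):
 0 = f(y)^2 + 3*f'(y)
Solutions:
 f(y) = 3/(C1 + y)


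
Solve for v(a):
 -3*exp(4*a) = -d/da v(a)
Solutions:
 v(a) = C1 + 3*exp(4*a)/4


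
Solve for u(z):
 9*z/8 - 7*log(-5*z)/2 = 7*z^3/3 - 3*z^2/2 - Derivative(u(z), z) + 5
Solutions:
 u(z) = C1 + 7*z^4/12 - z^3/2 - 9*z^2/16 + 7*z*log(-z)/2 + z*(3 + 7*log(5))/2


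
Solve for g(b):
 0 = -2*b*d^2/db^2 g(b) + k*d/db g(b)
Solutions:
 g(b) = C1 + b^(re(k)/2 + 1)*(C2*sin(log(b)*Abs(im(k))/2) + C3*cos(log(b)*im(k)/2))


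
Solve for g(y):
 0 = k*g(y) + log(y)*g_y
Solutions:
 g(y) = C1*exp(-k*li(y))


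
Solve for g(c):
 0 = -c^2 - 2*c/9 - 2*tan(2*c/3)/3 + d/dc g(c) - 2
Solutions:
 g(c) = C1 + c^3/3 + c^2/9 + 2*c - log(cos(2*c/3))


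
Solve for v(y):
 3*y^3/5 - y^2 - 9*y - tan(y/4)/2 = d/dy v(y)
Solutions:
 v(y) = C1 + 3*y^4/20 - y^3/3 - 9*y^2/2 + 2*log(cos(y/4))


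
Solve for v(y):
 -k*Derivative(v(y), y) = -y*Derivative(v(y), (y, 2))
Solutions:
 v(y) = C1 + y^(re(k) + 1)*(C2*sin(log(y)*Abs(im(k))) + C3*cos(log(y)*im(k)))


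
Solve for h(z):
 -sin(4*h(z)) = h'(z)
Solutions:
 h(z) = -acos((-C1 - exp(8*z))/(C1 - exp(8*z)))/4 + pi/2
 h(z) = acos((-C1 - exp(8*z))/(C1 - exp(8*z)))/4


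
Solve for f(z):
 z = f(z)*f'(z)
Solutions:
 f(z) = -sqrt(C1 + z^2)
 f(z) = sqrt(C1 + z^2)


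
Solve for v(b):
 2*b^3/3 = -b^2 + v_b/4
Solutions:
 v(b) = C1 + 2*b^4/3 + 4*b^3/3


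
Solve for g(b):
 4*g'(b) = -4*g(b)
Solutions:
 g(b) = C1*exp(-b)


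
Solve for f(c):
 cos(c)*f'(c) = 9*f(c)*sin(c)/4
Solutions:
 f(c) = C1/cos(c)^(9/4)


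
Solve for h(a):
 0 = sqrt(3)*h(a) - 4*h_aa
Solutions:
 h(a) = C1*exp(-3^(1/4)*a/2) + C2*exp(3^(1/4)*a/2)


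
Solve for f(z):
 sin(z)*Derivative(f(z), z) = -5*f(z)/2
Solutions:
 f(z) = C1*(cos(z) + 1)^(5/4)/(cos(z) - 1)^(5/4)


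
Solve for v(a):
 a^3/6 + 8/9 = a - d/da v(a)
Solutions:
 v(a) = C1 - a^4/24 + a^2/2 - 8*a/9


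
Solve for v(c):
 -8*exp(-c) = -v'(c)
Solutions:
 v(c) = C1 - 8*exp(-c)


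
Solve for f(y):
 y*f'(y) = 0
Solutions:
 f(y) = C1


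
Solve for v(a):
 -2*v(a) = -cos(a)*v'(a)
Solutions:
 v(a) = C1*(sin(a) + 1)/(sin(a) - 1)
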